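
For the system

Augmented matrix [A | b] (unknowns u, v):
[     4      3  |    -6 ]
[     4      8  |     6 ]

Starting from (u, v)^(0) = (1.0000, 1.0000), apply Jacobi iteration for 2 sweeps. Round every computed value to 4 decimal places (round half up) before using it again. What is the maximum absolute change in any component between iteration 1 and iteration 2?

Iteration 1:
  u = (-6 - (3)·1.0000) / (4) = -2.2500
  v = (6 - (4)·1.0000) / (8) = 0.2500
Iteration 2:
  u = (-6 - (3)·0.2500) / (4) = -1.6875
  v = (6 - (4)·-2.2500) / (8) = 1.8750
Change: (0.5625, 1.6250) → max |·| = 1.6250

1.6250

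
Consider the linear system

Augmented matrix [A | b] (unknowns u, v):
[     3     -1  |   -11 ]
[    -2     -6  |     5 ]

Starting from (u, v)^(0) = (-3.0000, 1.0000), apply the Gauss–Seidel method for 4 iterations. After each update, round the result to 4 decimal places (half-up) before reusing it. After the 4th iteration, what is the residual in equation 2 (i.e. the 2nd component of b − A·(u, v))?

0.0000

Iteration 1:
  u = (-11 - (-1)·1.0000) / (3) = -3.3333
  v = (5 - (-2)·-3.3333) / (-6) = 0.2778
Iteration 2:
  u = (-11 - (-1)·0.2778) / (3) = -3.5741
  v = (5 - (-2)·-3.5741) / (-6) = 0.3580
Iteration 3:
  u = (-11 - (-1)·0.3580) / (3) = -3.5473
  v = (5 - (-2)·-3.5473) / (-6) = 0.3491
Iteration 4:
  u = (-11 - (-1)·0.3491) / (3) = -3.5503
  v = (5 - (-2)·-3.5503) / (-6) = 0.3501
Residual b − A·x = (0.0010, 0.0000)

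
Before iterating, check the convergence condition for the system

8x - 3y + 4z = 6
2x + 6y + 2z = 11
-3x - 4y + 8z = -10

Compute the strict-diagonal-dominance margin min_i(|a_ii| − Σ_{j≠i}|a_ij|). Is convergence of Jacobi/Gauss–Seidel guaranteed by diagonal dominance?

row 1: |8| − (3+4) = 1
row 2: |6| − (2+2) = 2
row 3: |8| − (3+4) = 1
minimum over rows = 1 → strictly diagonally dominant (convergence guaranteed)

1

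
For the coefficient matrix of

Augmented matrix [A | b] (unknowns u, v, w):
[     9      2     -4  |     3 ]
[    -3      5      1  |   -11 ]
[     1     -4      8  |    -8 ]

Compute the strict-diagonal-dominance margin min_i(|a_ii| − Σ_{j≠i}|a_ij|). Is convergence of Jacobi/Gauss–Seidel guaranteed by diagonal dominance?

row 1: |9| − (2+4) = 3
row 2: |5| − (3+1) = 1
row 3: |8| − (1+4) = 3
minimum over rows = 1 → strictly diagonally dominant (convergence guaranteed)

1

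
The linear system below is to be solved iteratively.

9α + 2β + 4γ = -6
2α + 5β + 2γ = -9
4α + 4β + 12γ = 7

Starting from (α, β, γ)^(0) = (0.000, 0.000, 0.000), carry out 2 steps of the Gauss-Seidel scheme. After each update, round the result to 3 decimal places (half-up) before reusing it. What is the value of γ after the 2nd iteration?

Iteration 1:
  α = (-6 - (2)·0.000 - (4)·0.000) / (9) = -0.667
  β = (-9 - (2)·-0.667 - (2)·0.000) / (5) = -1.533
  γ = (7 - (4)·-0.667 - (4)·-1.533) / (12) = 1.317
Iteration 2:
  α = (-6 - (2)·-1.533 - (4)·1.317) / (9) = -0.911
  β = (-9 - (2)·-0.911 - (2)·1.317) / (5) = -1.962
  γ = (7 - (4)·-0.911 - (4)·-1.962) / (12) = 1.541

1.541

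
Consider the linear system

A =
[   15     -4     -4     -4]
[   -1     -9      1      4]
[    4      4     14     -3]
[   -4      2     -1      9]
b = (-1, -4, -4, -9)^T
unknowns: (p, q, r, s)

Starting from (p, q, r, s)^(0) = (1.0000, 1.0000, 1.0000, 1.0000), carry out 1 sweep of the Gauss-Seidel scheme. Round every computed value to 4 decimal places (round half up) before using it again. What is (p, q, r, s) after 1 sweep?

(0.7333, 0.9185, -0.5434, -0.9386)

Iteration 1:
  p = (-1 - (-4)·1.0000 - (-4)·1.0000 - (-4)·1.0000) / (15) = 0.7333
  q = (-4 - (-1)·0.7333 - (1)·1.0000 - (4)·1.0000) / (-9) = 0.9185
  r = (-4 - (4)·0.7333 - (4)·0.9185 - (-3)·1.0000) / (14) = -0.5434
  s = (-9 - (-4)·0.7333 - (2)·0.9185 - (-1)·-0.5434) / (9) = -0.9386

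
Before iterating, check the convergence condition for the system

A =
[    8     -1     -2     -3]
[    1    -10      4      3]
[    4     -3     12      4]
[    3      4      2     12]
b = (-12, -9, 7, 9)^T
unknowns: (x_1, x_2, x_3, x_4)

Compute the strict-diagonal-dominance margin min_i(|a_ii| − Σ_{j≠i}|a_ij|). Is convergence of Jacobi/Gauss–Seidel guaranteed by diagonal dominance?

row 1: |8| − (1+2+3) = 2
row 2: |-10| − (1+4+3) = 2
row 3: |12| − (4+3+4) = 1
row 4: |12| − (3+4+2) = 3
minimum over rows = 1 → strictly diagonally dominant (convergence guaranteed)

1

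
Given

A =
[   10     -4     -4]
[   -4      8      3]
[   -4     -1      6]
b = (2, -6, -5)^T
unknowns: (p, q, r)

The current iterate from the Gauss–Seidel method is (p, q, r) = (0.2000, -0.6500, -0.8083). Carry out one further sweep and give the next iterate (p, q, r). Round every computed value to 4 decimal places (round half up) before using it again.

One sweep:
  p = (2 - (-4)·-0.6500 - (-4)·-0.8083) / (10) = -0.3833
  q = (-6 - (-4)·-0.3833 - (3)·-0.8083) / (8) = -0.6385
  r = (-5 - (-4)·-0.3833 - (-1)·-0.6385) / (6) = -1.1953

(-0.3833, -0.6385, -1.1953)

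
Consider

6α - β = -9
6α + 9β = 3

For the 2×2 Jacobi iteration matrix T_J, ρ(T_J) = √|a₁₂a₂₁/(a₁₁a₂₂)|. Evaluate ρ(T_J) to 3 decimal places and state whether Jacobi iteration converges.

0.333

a₁₂a₂₁/(a₁₁a₂₂) = (-1)·(6) / ((6)·(9)) = -0.111111
ρ = √|-0.111111| = √0.111111 = 0.333
ρ < 1, so Jacobi converges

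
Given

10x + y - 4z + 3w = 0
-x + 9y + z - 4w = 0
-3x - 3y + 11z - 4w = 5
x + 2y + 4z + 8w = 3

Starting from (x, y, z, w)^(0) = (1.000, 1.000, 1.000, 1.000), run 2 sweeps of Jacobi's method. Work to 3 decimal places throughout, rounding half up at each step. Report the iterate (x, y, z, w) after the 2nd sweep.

Iteration 1:
  x = (0 - (1)·1.000 - (-4)·1.000 - (3)·1.000) / (10) = 0.000
  y = (0 - (-1)·1.000 - (1)·1.000 - (-4)·1.000) / (9) = 0.444
  z = (5 - (-3)·1.000 - (-3)·1.000 - (-4)·1.000) / (11) = 1.364
  w = (3 - (1)·1.000 - (2)·1.000 - (4)·1.000) / (8) = -0.500
Iteration 2:
  x = (0 - (1)·0.444 - (-4)·1.364 - (3)·-0.500) / (10) = 0.651
  y = (0 - (-1)·0.000 - (1)·1.364 - (-4)·-0.500) / (9) = -0.374
  z = (5 - (-3)·0.000 - (-3)·0.444 - (-4)·-0.500) / (11) = 0.394
  w = (3 - (1)·0.000 - (2)·0.444 - (4)·1.364) / (8) = -0.418

(0.651, -0.374, 0.394, -0.418)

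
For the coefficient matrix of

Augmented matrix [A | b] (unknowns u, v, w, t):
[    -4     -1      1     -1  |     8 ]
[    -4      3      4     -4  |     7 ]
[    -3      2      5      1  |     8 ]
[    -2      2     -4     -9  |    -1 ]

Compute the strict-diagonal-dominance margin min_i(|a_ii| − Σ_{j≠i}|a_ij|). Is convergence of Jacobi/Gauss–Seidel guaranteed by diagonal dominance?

row 1: |-4| − (1+1+1) = 1
row 2: |3| − (4+4+4) = -9
row 3: |5| − (3+2+1) = -1
row 4: |-9| − (2+2+4) = 1
minimum over rows = -9 → not strictly diagonally dominant

-9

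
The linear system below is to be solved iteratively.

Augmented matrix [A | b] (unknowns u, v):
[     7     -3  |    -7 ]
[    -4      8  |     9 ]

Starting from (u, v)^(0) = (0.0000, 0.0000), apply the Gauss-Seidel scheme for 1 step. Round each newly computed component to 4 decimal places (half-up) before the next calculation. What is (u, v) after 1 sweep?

Iteration 1:
  u = (-7 - (-3)·0.0000) / (7) = -1.0000
  v = (9 - (-4)·-1.0000) / (8) = 0.6250

(-1.0000, 0.6250)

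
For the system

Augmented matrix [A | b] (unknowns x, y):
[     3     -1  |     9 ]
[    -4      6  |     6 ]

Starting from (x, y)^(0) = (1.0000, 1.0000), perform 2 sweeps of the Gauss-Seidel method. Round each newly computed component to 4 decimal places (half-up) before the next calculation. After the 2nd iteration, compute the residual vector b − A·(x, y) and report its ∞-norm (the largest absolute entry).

Iteration 1:
  x = (9 - (-1)·1.0000) / (3) = 3.3333
  y = (6 - (-4)·3.3333) / (6) = 3.2222
Iteration 2:
  x = (9 - (-1)·3.2222) / (3) = 4.0741
  y = (6 - (-4)·4.0741) / (6) = 3.7161
Residual b − A·x = (0.4938, -0.0002); ∞-norm = 0.4938

0.4938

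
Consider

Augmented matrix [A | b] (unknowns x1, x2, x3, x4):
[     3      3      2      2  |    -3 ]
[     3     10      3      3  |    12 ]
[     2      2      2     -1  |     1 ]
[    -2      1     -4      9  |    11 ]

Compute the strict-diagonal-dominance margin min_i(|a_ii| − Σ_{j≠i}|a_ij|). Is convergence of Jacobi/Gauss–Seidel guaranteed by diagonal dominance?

-4

row 1: |3| − (3+2+2) = -4
row 2: |10| − (3+3+3) = 1
row 3: |2| − (2+2+1) = -3
row 4: |9| − (2+1+4) = 2
minimum over rows = -4 → not strictly diagonally dominant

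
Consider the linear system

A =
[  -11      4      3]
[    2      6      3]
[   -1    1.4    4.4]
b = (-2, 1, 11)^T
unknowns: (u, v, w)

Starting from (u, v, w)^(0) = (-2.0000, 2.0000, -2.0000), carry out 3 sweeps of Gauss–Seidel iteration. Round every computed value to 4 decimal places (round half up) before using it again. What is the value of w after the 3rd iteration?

Iteration 1:
  u = (-2 - (4)·2.0000 - (3)·-2.0000) / (-11) = 0.3636
  v = (1 - (2)·0.3636 - (3)·-2.0000) / (6) = 1.0455
  w = (11 - (-1)·0.3636 - (1.4)·1.0455) / (4.4) = 2.2500
Iteration 2:
  u = (-2 - (4)·1.0455 - (3)·2.2500) / (-11) = 1.1756
  v = (1 - (2)·1.1756 - (3)·2.2500) / (6) = -1.3502
  w = (11 - (-1)·1.1756 - (1.4)·-1.3502) / (4.4) = 3.1968
Iteration 3:
  u = (-2 - (4)·-1.3502 - (3)·3.1968) / (-11) = 0.5627
  v = (1 - (2)·0.5627 - (3)·3.1968) / (6) = -1.6193
  w = (11 - (-1)·0.5627 - (1.4)·-1.6193) / (4.4) = 3.1431

3.1431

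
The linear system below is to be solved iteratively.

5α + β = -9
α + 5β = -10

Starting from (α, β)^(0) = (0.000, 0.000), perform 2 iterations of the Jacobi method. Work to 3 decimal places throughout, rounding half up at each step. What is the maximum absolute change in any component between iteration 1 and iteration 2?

Iteration 1:
  α = (-9 - (1)·0.000) / (5) = -1.800
  β = (-10 - (1)·0.000) / (5) = -2.000
Iteration 2:
  α = (-9 - (1)·-2.000) / (5) = -1.400
  β = (-10 - (1)·-1.800) / (5) = -1.640
Change: (0.400, 0.360) → max |·| = 0.400

0.400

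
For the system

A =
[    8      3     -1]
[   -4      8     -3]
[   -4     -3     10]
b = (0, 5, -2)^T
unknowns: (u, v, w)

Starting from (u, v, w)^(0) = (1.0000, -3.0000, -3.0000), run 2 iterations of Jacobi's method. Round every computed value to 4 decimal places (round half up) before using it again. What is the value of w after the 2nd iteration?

0.1000

Iteration 1:
  u = (0 - (3)·-3.0000 - (-1)·-3.0000) / (8) = 0.7500
  v = (5 - (-4)·1.0000 - (-3)·-3.0000) / (8) = 0.0000
  w = (-2 - (-4)·1.0000 - (-3)·-3.0000) / (10) = -0.7000
Iteration 2:
  u = (0 - (3)·0.0000 - (-1)·-0.7000) / (8) = -0.0875
  v = (5 - (-4)·0.7500 - (-3)·-0.7000) / (8) = 0.7375
  w = (-2 - (-4)·0.7500 - (-3)·0.0000) / (10) = 0.1000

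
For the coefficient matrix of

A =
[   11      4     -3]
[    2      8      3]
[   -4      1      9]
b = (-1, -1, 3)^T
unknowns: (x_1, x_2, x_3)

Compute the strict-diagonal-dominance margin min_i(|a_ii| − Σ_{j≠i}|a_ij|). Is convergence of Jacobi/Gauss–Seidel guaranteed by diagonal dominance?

row 1: |11| − (4+3) = 4
row 2: |8| − (2+3) = 3
row 3: |9| − (4+1) = 4
minimum over rows = 3 → strictly diagonally dominant (convergence guaranteed)

3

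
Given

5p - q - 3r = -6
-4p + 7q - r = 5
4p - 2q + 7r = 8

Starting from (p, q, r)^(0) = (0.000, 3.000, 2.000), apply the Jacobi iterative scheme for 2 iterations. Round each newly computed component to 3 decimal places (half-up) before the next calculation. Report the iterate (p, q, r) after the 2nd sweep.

Iteration 1:
  p = (-6 - (-1)·3.000 - (-3)·2.000) / (5) = 0.600
  q = (5 - (-4)·0.000 - (-1)·2.000) / (7) = 1.000
  r = (8 - (4)·0.000 - (-2)·3.000) / (7) = 2.000
Iteration 2:
  p = (-6 - (-1)·1.000 - (-3)·2.000) / (5) = 0.200
  q = (5 - (-4)·0.600 - (-1)·2.000) / (7) = 1.343
  r = (8 - (4)·0.600 - (-2)·1.000) / (7) = 1.086

(0.200, 1.343, 1.086)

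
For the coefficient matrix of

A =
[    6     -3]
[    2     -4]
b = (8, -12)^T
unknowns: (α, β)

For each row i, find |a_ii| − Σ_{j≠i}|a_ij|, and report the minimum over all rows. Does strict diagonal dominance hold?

row 1: |6| − (3) = 3
row 2: |-4| − (2) = 2
minimum over rows = 2 → strictly diagonally dominant (convergence guaranteed)

2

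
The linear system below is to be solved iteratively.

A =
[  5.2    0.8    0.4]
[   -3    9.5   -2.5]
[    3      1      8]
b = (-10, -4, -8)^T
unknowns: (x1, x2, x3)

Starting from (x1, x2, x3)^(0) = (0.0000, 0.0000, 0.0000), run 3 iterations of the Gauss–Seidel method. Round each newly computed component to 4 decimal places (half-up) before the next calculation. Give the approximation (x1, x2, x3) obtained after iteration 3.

Iteration 1:
  x1 = (-10 - (0.8)·0.0000 - (0.4)·0.0000) / (5.2) = -1.9231
  x2 = (-4 - (-3)·-1.9231 - (-2.5)·0.0000) / (9.5) = -1.0283
  x3 = (-8 - (3)·-1.9231 - (1)·-1.0283) / (8) = -0.1503
Iteration 2:
  x1 = (-10 - (0.8)·-1.0283 - (0.4)·-0.1503) / (5.2) = -1.7533
  x2 = (-4 - (-3)·-1.7533 - (-2.5)·-0.1503) / (9.5) = -1.0143
  x3 = (-8 - (3)·-1.7533 - (1)·-1.0143) / (8) = -0.2157
Iteration 3:
  x1 = (-10 - (0.8)·-1.0143 - (0.4)·-0.2157) / (5.2) = -1.7504
  x2 = (-4 - (-3)·-1.7504 - (-2.5)·-0.2157) / (9.5) = -1.0306
  x3 = (-8 - (3)·-1.7504 - (1)·-1.0306) / (8) = -0.2148

(-1.7504, -1.0306, -0.2148)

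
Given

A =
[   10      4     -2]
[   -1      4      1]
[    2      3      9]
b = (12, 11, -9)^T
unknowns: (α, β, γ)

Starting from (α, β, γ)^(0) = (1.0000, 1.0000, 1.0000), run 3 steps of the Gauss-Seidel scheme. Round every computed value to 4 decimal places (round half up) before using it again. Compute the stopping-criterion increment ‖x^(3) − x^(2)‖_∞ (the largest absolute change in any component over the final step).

0.1523

Iteration 1:
  α = (12 - (4)·1.0000 - (-2)·1.0000) / (10) = 1.0000
  β = (11 - (-1)·1.0000 - (1)·1.0000) / (4) = 2.7500
  γ = (-9 - (2)·1.0000 - (3)·2.7500) / (9) = -2.1389
Iteration 2:
  α = (12 - (4)·2.7500 - (-2)·-2.1389) / (10) = -0.3278
  β = (11 - (-1)·-0.3278 - (1)·-2.1389) / (4) = 3.2028
  γ = (-9 - (2)·-0.3278 - (3)·3.2028) / (9) = -1.9948
Iteration 3:
  α = (12 - (4)·3.2028 - (-2)·-1.9948) / (10) = -0.4801
  β = (11 - (-1)·-0.4801 - (1)·-1.9948) / (4) = 3.1287
  γ = (-9 - (2)·-0.4801 - (3)·3.1287) / (9) = -1.9362
Change: (-0.1523, -0.0741, 0.0586) → max |·| = 0.1523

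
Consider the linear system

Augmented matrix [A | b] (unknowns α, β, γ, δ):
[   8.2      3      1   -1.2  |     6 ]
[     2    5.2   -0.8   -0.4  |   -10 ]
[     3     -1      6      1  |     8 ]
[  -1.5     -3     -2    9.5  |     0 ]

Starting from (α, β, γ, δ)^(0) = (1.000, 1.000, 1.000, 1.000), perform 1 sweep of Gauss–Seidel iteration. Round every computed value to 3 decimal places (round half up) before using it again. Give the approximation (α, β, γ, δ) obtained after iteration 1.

(0.390, -1.842, 0.665, -0.380)

Iteration 1:
  α = (6 - (3)·1.000 - (1)·1.000 - (-1.2)·1.000) / (8.2) = 0.390
  β = (-10 - (2)·0.390 - (-0.8)·1.000 - (-0.4)·1.000) / (5.2) = -1.842
  γ = (8 - (3)·0.390 - (-1)·-1.842 - (1)·1.000) / (6) = 0.665
  δ = (0 - (-1.5)·0.390 - (-3)·-1.842 - (-2)·0.665) / (9.5) = -0.380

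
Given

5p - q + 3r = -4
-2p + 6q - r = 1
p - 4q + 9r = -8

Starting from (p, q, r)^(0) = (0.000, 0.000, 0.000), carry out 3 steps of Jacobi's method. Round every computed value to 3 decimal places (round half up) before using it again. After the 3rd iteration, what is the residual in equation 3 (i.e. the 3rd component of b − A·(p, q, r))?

Iteration 1:
  p = (-4 - (-1)·0.000 - (3)·0.000) / (5) = -0.800
  q = (1 - (-2)·0.000 - (-1)·0.000) / (6) = 0.167
  r = (-8 - (1)·0.000 - (-4)·0.000) / (9) = -0.889
Iteration 2:
  p = (-4 - (-1)·0.167 - (3)·-0.889) / (5) = -0.233
  q = (1 - (-2)·-0.800 - (-1)·-0.889) / (6) = -0.248
  r = (-8 - (1)·-0.800 - (-4)·0.167) / (9) = -0.726
Iteration 3:
  p = (-4 - (-1)·-0.248 - (3)·-0.726) / (5) = -0.414
  q = (1 - (-2)·-0.233 - (-1)·-0.726) / (6) = -0.032
  r = (-8 - (1)·-0.233 - (-4)·-0.248) / (9) = -0.973
Residual b − A·x = (0.957, -0.609, 1.043)

1.043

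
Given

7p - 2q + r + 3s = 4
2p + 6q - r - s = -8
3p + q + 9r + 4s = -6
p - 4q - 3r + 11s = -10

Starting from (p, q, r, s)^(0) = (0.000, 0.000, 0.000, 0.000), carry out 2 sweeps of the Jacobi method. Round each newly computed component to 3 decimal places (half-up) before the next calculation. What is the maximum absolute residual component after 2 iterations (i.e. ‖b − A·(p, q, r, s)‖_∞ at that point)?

3.018

Iteration 1:
  p = (4 - (-2)·0.000 - (1)·0.000 - (3)·0.000) / (7) = 0.571
  q = (-8 - (2)·0.000 - (-1)·0.000 - (-1)·0.000) / (6) = -1.333
  r = (-6 - (3)·0.000 - (1)·0.000 - (4)·0.000) / (9) = -0.667
  s = (-10 - (1)·0.000 - (-4)·0.000 - (-3)·0.000) / (11) = -0.909
Iteration 2:
  p = (4 - (-2)·-1.333 - (1)·-0.667 - (3)·-0.909) / (7) = 0.675
  q = (-8 - (2)·0.571 - (-1)·-0.667 - (-1)·-0.909) / (6) = -1.786
  r = (-6 - (3)·0.571 - (1)·-1.333 - (4)·-0.909) / (9) = -0.305
  s = (-10 - (1)·0.571 - (-4)·-1.333 - (-3)·-0.667) / (11) = -1.628
Residual b − A·x = (0.892, -0.567, 3.018, -0.826); ∞-norm = 3.018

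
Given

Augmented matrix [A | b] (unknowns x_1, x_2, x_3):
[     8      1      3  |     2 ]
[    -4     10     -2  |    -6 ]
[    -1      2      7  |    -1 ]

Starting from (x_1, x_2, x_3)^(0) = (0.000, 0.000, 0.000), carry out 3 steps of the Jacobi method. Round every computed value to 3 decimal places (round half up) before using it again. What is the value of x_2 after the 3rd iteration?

Iteration 1:
  x_1 = (2 - (1)·0.000 - (3)·0.000) / (8) = 0.250
  x_2 = (-6 - (-4)·0.000 - (-2)·0.000) / (10) = -0.600
  x_3 = (-1 - (-1)·0.000 - (2)·0.000) / (7) = -0.143
Iteration 2:
  x_1 = (2 - (1)·-0.600 - (3)·-0.143) / (8) = 0.379
  x_2 = (-6 - (-4)·0.250 - (-2)·-0.143) / (10) = -0.529
  x_3 = (-1 - (-1)·0.250 - (2)·-0.600) / (7) = 0.064
Iteration 3:
  x_1 = (2 - (1)·-0.529 - (3)·0.064) / (8) = 0.292
  x_2 = (-6 - (-4)·0.379 - (-2)·0.064) / (10) = -0.436
  x_3 = (-1 - (-1)·0.379 - (2)·-0.529) / (7) = 0.062

-0.436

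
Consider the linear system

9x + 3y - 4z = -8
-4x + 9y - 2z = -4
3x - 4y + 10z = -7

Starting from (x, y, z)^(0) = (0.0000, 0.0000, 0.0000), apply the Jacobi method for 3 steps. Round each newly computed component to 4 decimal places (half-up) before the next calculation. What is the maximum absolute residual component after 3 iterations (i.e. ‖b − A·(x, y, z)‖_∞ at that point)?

Iteration 1:
  x = (-8 - (3)·0.0000 - (-4)·0.0000) / (9) = -0.8889
  y = (-4 - (-4)·0.0000 - (-2)·0.0000) / (9) = -0.4444
  z = (-7 - (3)·0.0000 - (-4)·0.0000) / (10) = -0.7000
Iteration 2:
  x = (-8 - (3)·-0.4444 - (-4)·-0.7000) / (9) = -1.0519
  y = (-4 - (-4)·-0.8889 - (-2)·-0.7000) / (9) = -0.9951
  z = (-7 - (3)·-0.8889 - (-4)·-0.4444) / (10) = -0.6111
Iteration 3:
  x = (-8 - (3)·-0.9951 - (-4)·-0.6111) / (9) = -0.8288
  y = (-4 - (-4)·-1.0519 - (-2)·-0.6111) / (9) = -1.0478
  z = (-7 - (3)·-1.0519 - (-4)·-0.9951) / (10) = -0.7825
Residual b − A·x = (-0.5274, 0.5500, -0.8798); ∞-norm = 0.8798

0.8798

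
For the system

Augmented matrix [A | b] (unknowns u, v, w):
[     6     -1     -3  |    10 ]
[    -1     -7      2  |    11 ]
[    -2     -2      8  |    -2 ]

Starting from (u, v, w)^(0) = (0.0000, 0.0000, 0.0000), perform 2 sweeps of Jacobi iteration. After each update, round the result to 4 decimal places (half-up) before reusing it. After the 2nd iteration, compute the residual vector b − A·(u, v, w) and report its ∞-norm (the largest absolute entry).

1.3928

Iteration 1:
  u = (10 - (-1)·0.0000 - (-3)·0.0000) / (6) = 1.6667
  v = (11 - (-1)·0.0000 - (2)·0.0000) / (-7) = -1.5714
  w = (-2 - (-2)·0.0000 - (-2)·0.0000) / (8) = -0.2500
Iteration 2:
  u = (10 - (-1)·-1.5714 - (-3)·-0.2500) / (6) = 1.2798
  v = (11 - (-1)·1.6667 - (2)·-0.2500) / (-7) = -1.8810
  w = (-2 - (-2)·1.6667 - (-2)·-1.5714) / (8) = -0.2262
Residual b − A·x = (-0.2384, -0.4348, -1.3928); ∞-norm = 1.3928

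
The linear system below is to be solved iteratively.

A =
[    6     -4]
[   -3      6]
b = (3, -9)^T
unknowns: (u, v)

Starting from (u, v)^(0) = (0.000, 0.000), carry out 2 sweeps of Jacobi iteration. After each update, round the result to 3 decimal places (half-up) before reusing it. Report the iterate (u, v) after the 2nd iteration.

(-0.500, -1.250)

Iteration 1:
  u = (3 - (-4)·0.000) / (6) = 0.500
  v = (-9 - (-3)·0.000) / (6) = -1.500
Iteration 2:
  u = (3 - (-4)·-1.500) / (6) = -0.500
  v = (-9 - (-3)·0.500) / (6) = -1.250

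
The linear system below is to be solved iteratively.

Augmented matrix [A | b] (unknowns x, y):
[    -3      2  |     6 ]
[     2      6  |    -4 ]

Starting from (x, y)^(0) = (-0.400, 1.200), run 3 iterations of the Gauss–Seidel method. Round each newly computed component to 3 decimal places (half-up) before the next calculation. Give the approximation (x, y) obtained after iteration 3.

(-1.961, -0.013)

Iteration 1:
  x = (6 - (2)·1.200) / (-3) = -1.200
  y = (-4 - (2)·-1.200) / (6) = -0.267
Iteration 2:
  x = (6 - (2)·-0.267) / (-3) = -2.178
  y = (-4 - (2)·-2.178) / (6) = 0.059
Iteration 3:
  x = (6 - (2)·0.059) / (-3) = -1.961
  y = (-4 - (2)·-1.961) / (6) = -0.013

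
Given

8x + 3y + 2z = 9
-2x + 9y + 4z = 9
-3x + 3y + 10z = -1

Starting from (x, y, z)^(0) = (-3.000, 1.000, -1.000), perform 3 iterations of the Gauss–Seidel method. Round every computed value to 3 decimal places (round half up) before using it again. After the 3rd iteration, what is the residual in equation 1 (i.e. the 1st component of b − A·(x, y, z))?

-0.184

Iteration 1:
  x = (9 - (3)·1.000 - (2)·-1.000) / (8) = 1.000
  y = (9 - (-2)·1.000 - (4)·-1.000) / (9) = 1.667
  z = (-1 - (-3)·1.000 - (3)·1.667) / (10) = -0.300
Iteration 2:
  x = (9 - (3)·1.667 - (2)·-0.300) / (8) = 0.575
  y = (9 - (-2)·0.575 - (4)·-0.300) / (9) = 1.261
  z = (-1 - (-3)·0.575 - (3)·1.261) / (10) = -0.306
Iteration 3:
  x = (9 - (3)·1.261 - (2)·-0.306) / (8) = 0.729
  y = (9 - (-2)·0.729 - (4)·-0.306) / (9) = 1.298
  z = (-1 - (-3)·0.729 - (3)·1.298) / (10) = -0.271
Residual b − A·x = (-0.184, -0.140, 0.003)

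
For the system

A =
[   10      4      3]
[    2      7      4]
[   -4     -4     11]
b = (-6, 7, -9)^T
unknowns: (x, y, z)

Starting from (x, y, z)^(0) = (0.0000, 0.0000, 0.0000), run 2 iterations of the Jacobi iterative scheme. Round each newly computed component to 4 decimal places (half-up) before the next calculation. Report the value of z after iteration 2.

Iteration 1:
  x = (-6 - (4)·0.0000 - (3)·0.0000) / (10) = -0.6000
  y = (7 - (2)·0.0000 - (4)·0.0000) / (7) = 1.0000
  z = (-9 - (-4)·0.0000 - (-4)·0.0000) / (11) = -0.8182
Iteration 2:
  x = (-6 - (4)·1.0000 - (3)·-0.8182) / (10) = -0.7545
  y = (7 - (2)·-0.6000 - (4)·-0.8182) / (7) = 1.6390
  z = (-9 - (-4)·-0.6000 - (-4)·1.0000) / (11) = -0.6727

-0.6727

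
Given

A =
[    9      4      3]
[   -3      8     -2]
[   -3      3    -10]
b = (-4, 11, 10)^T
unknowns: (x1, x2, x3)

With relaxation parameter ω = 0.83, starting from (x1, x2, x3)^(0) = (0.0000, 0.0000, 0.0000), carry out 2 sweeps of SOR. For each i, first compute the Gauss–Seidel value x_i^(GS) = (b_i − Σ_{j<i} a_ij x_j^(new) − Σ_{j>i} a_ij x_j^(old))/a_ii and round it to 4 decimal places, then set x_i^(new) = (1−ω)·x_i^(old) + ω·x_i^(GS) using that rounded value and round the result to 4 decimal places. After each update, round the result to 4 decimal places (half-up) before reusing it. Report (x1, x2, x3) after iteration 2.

(-0.6767, 1.0050, -0.4933)

Iteration 1:
  x1: GS value = (-4 - (4)·0.0000 - (3)·0.0000) / (9) = -0.4444;  x1 ← (1−ω)·0.0000 + ω·-0.4444 = -0.3689
  x2: GS value = (11 - (-3)·-0.3689 - (-2)·0.0000) / (8) = 1.2367;  x2 ← (1−ω)·0.0000 + ω·1.2367 = 1.0265
  x3: GS value = (10 - (-3)·-0.3689 - (3)·1.0265) / (-10) = -0.5814;  x3 ← (1−ω)·0.0000 + ω·-0.5814 = -0.4826
Iteration 2:
  x1: GS value = (-4 - (4)·1.0265 - (3)·-0.4826) / (9) = -0.7398;  x1 ← (1−ω)·-0.3689 + ω·-0.7398 = -0.6767
  x2: GS value = (11 - (-3)·-0.6767 - (-2)·-0.4826) / (8) = 1.0006;  x2 ← (1−ω)·1.0265 + ω·1.0006 = 1.0050
  x3: GS value = (10 - (-3)·-0.6767 - (3)·1.0050) / (-10) = -0.4955;  x3 ← (1−ω)·-0.4826 + ω·-0.4955 = -0.4933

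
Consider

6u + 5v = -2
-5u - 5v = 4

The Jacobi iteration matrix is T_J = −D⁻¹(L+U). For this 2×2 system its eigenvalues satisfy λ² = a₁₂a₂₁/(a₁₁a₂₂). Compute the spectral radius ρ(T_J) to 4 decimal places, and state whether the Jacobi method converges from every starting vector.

a₁₂a₂₁/(a₁₁a₂₂) = (5)·(-5) / ((6)·(-5)) = 0.833333
ρ = √|0.833333| = √0.833333 = 0.9129
ρ < 1, so Jacobi converges

0.9129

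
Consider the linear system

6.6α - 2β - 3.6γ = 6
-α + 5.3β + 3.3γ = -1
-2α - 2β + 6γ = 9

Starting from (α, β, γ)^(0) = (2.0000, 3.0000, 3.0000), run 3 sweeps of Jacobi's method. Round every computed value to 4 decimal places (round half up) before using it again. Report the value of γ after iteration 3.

Iteration 1:
  α = (6 - (-2)·3.0000 - (-3.6)·3.0000) / (6.6) = 3.4545
  β = (-1 - (-1)·2.0000 - (3.3)·3.0000) / (5.3) = -1.6792
  γ = (9 - (-2)·2.0000 - (-2)·3.0000) / (6) = 3.1667
Iteration 2:
  α = (6 - (-2)·-1.6792 - (-3.6)·3.1667) / (6.6) = 2.1275
  β = (-1 - (-1)·3.4545 - (3.3)·3.1667) / (5.3) = -1.5086
  γ = (9 - (-2)·3.4545 - (-2)·-1.6792) / (6) = 2.0918
Iteration 3:
  α = (6 - (-2)·-1.5086 - (-3.6)·2.0918) / (6.6) = 1.5929
  β = (-1 - (-1)·2.1275 - (3.3)·2.0918) / (5.3) = -1.0897
  γ = (9 - (-2)·2.1275 - (-2)·-1.5086) / (6) = 1.7063

1.7063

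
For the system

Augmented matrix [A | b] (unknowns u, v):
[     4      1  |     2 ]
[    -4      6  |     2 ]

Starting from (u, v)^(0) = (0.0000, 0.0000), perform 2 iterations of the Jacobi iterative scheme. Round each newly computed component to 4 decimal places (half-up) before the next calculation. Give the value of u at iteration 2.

0.4167

Iteration 1:
  u = (2 - (1)·0.0000) / (4) = 0.5000
  v = (2 - (-4)·0.0000) / (6) = 0.3333
Iteration 2:
  u = (2 - (1)·0.3333) / (4) = 0.4167
  v = (2 - (-4)·0.5000) / (6) = 0.6667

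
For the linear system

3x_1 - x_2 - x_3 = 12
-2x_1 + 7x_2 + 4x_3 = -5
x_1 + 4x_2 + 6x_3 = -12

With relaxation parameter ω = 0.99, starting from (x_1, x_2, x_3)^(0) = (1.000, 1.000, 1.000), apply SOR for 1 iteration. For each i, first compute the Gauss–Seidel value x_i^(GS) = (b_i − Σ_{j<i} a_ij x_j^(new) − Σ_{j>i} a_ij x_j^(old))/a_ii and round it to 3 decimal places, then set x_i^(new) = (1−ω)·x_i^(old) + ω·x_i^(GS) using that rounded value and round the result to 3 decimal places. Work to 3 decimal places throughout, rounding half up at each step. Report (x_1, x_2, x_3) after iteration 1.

Iteration 1:
  x_1: GS value = (12 - (-1)·1.000 - (-1)·1.000) / (3) = 4.667;  x_1 ← (1−ω)·1.000 + ω·4.667 = 4.630
  x_2: GS value = (-5 - (-2)·4.630 - (4)·1.000) / (7) = 0.037;  x_2 ← (1−ω)·1.000 + ω·0.037 = 0.047
  x_3: GS value = (-12 - (1)·4.630 - (4)·0.047) / (6) = -2.803;  x_3 ← (1−ω)·1.000 + ω·-2.803 = -2.765

(4.630, 0.047, -2.765)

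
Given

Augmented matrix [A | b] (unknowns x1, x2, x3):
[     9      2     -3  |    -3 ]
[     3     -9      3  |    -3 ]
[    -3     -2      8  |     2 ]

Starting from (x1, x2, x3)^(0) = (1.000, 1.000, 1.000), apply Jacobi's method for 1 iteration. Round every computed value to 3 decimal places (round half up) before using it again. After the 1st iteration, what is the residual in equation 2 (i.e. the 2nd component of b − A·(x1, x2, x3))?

4.041

Iteration 1:
  x1 = (-3 - (2)·1.000 - (-3)·1.000) / (9) = -0.222
  x2 = (-3 - (3)·1.000 - (3)·1.000) / (-9) = 1.000
  x3 = (2 - (-3)·1.000 - (-2)·1.000) / (8) = 0.875
Residual b − A·x = (-0.377, 4.041, -3.666)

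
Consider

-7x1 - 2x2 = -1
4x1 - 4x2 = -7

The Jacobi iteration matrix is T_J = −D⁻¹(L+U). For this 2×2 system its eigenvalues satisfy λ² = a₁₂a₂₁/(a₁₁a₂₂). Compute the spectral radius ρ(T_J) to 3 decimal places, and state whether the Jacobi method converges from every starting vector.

a₁₂a₂₁/(a₁₁a₂₂) = (-2)·(4) / ((-7)·(-4)) = -0.285714
ρ = √|-0.285714| = √0.285714 = 0.535
ρ < 1, so Jacobi converges

0.535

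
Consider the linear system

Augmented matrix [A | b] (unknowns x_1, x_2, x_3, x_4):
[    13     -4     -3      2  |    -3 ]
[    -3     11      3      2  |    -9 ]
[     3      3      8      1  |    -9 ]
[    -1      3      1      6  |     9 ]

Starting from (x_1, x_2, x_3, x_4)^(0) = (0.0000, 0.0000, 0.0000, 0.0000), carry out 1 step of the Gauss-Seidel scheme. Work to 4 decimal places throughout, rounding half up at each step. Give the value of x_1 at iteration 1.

Iteration 1:
  x_1 = (-3 - (-4)·0.0000 - (-3)·0.0000 - (2)·0.0000) / (13) = -0.2308
  x_2 = (-9 - (-3)·-0.2308 - (3)·0.0000 - (2)·0.0000) / (11) = -0.8811
  x_3 = (-9 - (3)·-0.2308 - (3)·-0.8811 - (1)·0.0000) / (8) = -0.7080
  x_4 = (9 - (-1)·-0.2308 - (3)·-0.8811 - (1)·-0.7080) / (6) = 2.0201

-0.2308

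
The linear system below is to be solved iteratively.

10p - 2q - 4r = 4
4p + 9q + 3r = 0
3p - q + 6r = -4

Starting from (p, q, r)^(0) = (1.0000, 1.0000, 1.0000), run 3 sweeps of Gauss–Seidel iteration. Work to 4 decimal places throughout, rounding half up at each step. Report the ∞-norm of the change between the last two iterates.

Iteration 1:
  p = (4 - (-2)·1.0000 - (-4)·1.0000) / (10) = 1.0000
  q = (0 - (4)·1.0000 - (3)·1.0000) / (9) = -0.7778
  r = (-4 - (3)·1.0000 - (-1)·-0.7778) / (6) = -1.2963
Iteration 2:
  p = (4 - (-2)·-0.7778 - (-4)·-1.2963) / (10) = -0.2741
  q = (0 - (4)·-0.2741 - (3)·-1.2963) / (9) = 0.5539
  r = (-4 - (3)·-0.2741 - (-1)·0.5539) / (6) = -0.4373
Iteration 3:
  p = (4 - (-2)·0.5539 - (-4)·-0.4373) / (10) = 0.3359
  q = (0 - (4)·0.3359 - (3)·-0.4373) / (9) = -0.0035
  r = (-4 - (3)·0.3359 - (-1)·-0.0035) / (6) = -0.8352
Change: (0.6100, -0.5574, -0.3979) → max |·| = 0.6100

0.6100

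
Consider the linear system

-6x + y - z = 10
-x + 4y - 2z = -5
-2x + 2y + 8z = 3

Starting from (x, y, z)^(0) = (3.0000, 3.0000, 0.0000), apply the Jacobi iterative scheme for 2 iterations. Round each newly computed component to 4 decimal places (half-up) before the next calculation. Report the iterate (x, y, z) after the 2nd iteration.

(-1.8125, -1.3542, 0.2083)

Iteration 1:
  x = (10 - (1)·3.0000 - (-1)·0.0000) / (-6) = -1.1667
  y = (-5 - (-1)·3.0000 - (-2)·0.0000) / (4) = -0.5000
  z = (3 - (-2)·3.0000 - (2)·3.0000) / (8) = 0.3750
Iteration 2:
  x = (10 - (1)·-0.5000 - (-1)·0.3750) / (-6) = -1.8125
  y = (-5 - (-1)·-1.1667 - (-2)·0.3750) / (4) = -1.3542
  z = (3 - (-2)·-1.1667 - (2)·-0.5000) / (8) = 0.2083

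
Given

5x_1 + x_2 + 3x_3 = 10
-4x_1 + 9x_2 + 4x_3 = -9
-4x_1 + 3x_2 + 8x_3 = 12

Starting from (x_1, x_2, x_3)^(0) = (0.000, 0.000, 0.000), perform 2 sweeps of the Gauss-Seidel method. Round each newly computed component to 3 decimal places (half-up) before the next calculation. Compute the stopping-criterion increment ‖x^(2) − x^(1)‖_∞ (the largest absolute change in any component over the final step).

Iteration 1:
  x_1 = (10 - (1)·0.000 - (3)·0.000) / (5) = 2.000
  x_2 = (-9 - (-4)·2.000 - (4)·0.000) / (9) = -0.111
  x_3 = (12 - (-4)·2.000 - (3)·-0.111) / (8) = 2.542
Iteration 2:
  x_1 = (10 - (1)·-0.111 - (3)·2.542) / (5) = 0.497
  x_2 = (-9 - (-4)·0.497 - (4)·2.542) / (9) = -1.909
  x_3 = (12 - (-4)·0.497 - (3)·-1.909) / (8) = 2.464
Change: (-1.503, -1.798, -0.078) → max |·| = 1.798

1.798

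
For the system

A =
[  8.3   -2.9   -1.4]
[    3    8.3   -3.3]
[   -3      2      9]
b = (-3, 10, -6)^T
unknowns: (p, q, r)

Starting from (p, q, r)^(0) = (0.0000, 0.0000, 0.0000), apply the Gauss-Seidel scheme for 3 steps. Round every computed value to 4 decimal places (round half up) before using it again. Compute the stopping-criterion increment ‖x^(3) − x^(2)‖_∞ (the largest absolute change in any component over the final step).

0.1504

Iteration 1:
  p = (-3 - (-2.9)·0.0000 - (-1.4)·0.0000) / (8.3) = -0.3614
  q = (10 - (3)·-0.3614 - (-3.3)·0.0000) / (8.3) = 1.3354
  r = (-6 - (-3)·-0.3614 - (2)·1.3354) / (9) = -1.0839
Iteration 2:
  p = (-3 - (-2.9)·1.3354 - (-1.4)·-1.0839) / (8.3) = -0.0777
  q = (10 - (3)·-0.0777 - (-3.3)·-1.0839) / (8.3) = 0.8020
  r = (-6 - (-3)·-0.0777 - (2)·0.8020) / (9) = -0.8708
Iteration 3:
  p = (-3 - (-2.9)·0.8020 - (-1.4)·-0.8708) / (8.3) = -0.2281
  q = (10 - (3)·-0.2281 - (-3.3)·-0.8708) / (8.3) = 0.9410
  r = (-6 - (-3)·-0.2281 - (2)·0.9410) / (9) = -0.9518
Change: (-0.1504, 0.1390, -0.0810) → max |·| = 0.1504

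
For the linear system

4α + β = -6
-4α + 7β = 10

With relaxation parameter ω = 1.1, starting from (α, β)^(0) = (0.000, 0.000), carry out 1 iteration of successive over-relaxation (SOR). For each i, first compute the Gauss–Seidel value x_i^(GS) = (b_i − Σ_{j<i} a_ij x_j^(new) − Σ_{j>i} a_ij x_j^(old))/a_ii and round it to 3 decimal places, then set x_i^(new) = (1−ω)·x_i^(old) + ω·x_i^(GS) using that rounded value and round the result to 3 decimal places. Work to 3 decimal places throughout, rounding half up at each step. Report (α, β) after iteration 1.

(-1.650, 0.535)

Iteration 1:
  α: GS value = (-6 - (1)·0.000) / (4) = -1.500;  α ← (1−ω)·0.000 + ω·-1.500 = -1.650
  β: GS value = (10 - (-4)·-1.650) / (7) = 0.486;  β ← (1−ω)·0.000 + ω·0.486 = 0.535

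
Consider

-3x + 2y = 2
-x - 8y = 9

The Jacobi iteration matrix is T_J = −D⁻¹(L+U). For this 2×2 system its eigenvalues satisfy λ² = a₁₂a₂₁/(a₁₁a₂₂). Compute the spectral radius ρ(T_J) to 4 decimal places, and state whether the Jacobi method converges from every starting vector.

a₁₂a₂₁/(a₁₁a₂₂) = (2)·(-1) / ((-3)·(-8)) = -0.083333
ρ = √|-0.083333| = √0.083333 = 0.2887
ρ < 1, so Jacobi converges

0.2887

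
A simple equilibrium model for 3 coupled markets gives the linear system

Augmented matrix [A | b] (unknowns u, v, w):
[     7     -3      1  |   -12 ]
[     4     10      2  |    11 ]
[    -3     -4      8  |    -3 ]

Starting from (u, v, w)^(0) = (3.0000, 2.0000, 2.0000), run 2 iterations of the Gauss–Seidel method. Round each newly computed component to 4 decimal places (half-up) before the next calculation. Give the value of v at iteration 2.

1.6195

Iteration 1:
  u = (-12 - (-3)·2.0000 - (1)·2.0000) / (7) = -1.1429
  v = (11 - (4)·-1.1429 - (2)·2.0000) / (10) = 1.1572
  w = (-3 - (-3)·-1.1429 - (-4)·1.1572) / (8) = -0.2250
Iteration 2:
  u = (-12 - (-3)·1.1572 - (1)·-0.2250) / (7) = -1.1862
  v = (11 - (4)·-1.1862 - (2)·-0.2250) / (10) = 1.6195
  w = (-3 - (-3)·-1.1862 - (-4)·1.6195) / (8) = -0.0101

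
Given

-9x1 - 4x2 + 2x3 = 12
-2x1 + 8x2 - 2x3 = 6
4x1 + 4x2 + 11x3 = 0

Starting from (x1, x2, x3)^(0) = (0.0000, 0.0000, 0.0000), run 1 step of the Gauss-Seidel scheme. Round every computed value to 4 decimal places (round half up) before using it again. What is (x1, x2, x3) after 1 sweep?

Iteration 1:
  x1 = (12 - (-4)·0.0000 - (2)·0.0000) / (-9) = -1.3333
  x2 = (6 - (-2)·-1.3333 - (-2)·0.0000) / (8) = 0.4167
  x3 = (0 - (4)·-1.3333 - (4)·0.4167) / (11) = 0.3333

(-1.3333, 0.4167, 0.3333)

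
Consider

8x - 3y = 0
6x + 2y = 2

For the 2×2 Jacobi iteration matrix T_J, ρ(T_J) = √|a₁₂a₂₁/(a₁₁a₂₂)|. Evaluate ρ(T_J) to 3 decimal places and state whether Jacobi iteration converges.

a₁₂a₂₁/(a₁₁a₂₂) = (-3)·(6) / ((8)·(2)) = -1.125000
ρ = √|-1.125000| = √1.125000 = 1.061
ρ > 1, so Jacobi diverges

1.061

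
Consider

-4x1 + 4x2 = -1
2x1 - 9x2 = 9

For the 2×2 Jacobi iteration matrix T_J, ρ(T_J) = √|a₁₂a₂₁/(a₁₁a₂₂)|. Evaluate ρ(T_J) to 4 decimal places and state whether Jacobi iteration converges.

0.4714

a₁₂a₂₁/(a₁₁a₂₂) = (4)·(2) / ((-4)·(-9)) = 0.222222
ρ = √|0.222222| = √0.222222 = 0.4714
ρ < 1, so Jacobi converges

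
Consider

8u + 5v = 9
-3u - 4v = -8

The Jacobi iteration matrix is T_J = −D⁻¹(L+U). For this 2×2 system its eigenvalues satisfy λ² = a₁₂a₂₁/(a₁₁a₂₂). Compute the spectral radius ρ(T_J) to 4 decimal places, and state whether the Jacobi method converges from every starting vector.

0.6847

a₁₂a₂₁/(a₁₁a₂₂) = (5)·(-3) / ((8)·(-4)) = 0.468750
ρ = √|0.468750| = √0.468750 = 0.6847
ρ < 1, so Jacobi converges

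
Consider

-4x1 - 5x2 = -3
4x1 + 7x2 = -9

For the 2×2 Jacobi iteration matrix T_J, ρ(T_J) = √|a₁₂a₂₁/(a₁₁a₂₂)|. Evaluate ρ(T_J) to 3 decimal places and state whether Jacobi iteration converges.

0.845

a₁₂a₂₁/(a₁₁a₂₂) = (-5)·(4) / ((-4)·(7)) = 0.714286
ρ = √|0.714286| = √0.714286 = 0.845
ρ < 1, so Jacobi converges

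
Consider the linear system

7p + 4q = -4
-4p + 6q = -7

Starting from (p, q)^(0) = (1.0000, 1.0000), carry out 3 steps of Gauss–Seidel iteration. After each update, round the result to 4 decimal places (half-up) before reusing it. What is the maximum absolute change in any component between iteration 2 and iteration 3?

Iteration 1:
  p = (-4 - (4)·1.0000) / (7) = -1.1429
  q = (-7 - (-4)·-1.1429) / (6) = -1.9286
Iteration 2:
  p = (-4 - (4)·-1.9286) / (7) = 0.5306
  q = (-7 - (-4)·0.5306) / (6) = -0.8129
Iteration 3:
  p = (-4 - (4)·-0.8129) / (7) = -0.1069
  q = (-7 - (-4)·-0.1069) / (6) = -1.2379
Change: (-0.6375, -0.4250) → max |·| = 0.6375

0.6375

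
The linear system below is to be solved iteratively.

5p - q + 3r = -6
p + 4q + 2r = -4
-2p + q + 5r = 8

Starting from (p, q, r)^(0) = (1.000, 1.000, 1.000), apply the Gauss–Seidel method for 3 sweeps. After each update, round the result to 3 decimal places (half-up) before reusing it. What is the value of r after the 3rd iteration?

1.001

Iteration 1:
  p = (-6 - (-1)·1.000 - (3)·1.000) / (5) = -1.600
  q = (-4 - (1)·-1.600 - (2)·1.000) / (4) = -1.100
  r = (8 - (-2)·-1.600 - (1)·-1.100) / (5) = 1.180
Iteration 2:
  p = (-6 - (-1)·-1.100 - (3)·1.180) / (5) = -2.128
  q = (-4 - (1)·-2.128 - (2)·1.180) / (4) = -1.058
  r = (8 - (-2)·-2.128 - (1)·-1.058) / (5) = 0.960
Iteration 3:
  p = (-6 - (-1)·-1.058 - (3)·0.960) / (5) = -1.988
  q = (-4 - (1)·-1.988 - (2)·0.960) / (4) = -0.983
  r = (8 - (-2)·-1.988 - (1)·-0.983) / (5) = 1.001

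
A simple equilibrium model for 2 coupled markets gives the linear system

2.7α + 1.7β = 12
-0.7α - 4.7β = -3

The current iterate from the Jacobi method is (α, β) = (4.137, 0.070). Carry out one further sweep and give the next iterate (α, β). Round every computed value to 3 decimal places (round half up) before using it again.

One sweep:
  α = (12 - (1.7)·0.070) / (2.7) = 4.400
  β = (-3 - (-0.7)·4.137) / (-4.7) = 0.022

(4.400, 0.022)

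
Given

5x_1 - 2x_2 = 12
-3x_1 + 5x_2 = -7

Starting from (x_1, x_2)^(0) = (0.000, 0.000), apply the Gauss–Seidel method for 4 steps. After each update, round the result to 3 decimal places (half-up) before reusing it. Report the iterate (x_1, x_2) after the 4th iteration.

(2.421, 0.053)

Iteration 1:
  x_1 = (12 - (-2)·0.000) / (5) = 2.400
  x_2 = (-7 - (-3)·2.400) / (5) = 0.040
Iteration 2:
  x_1 = (12 - (-2)·0.040) / (5) = 2.416
  x_2 = (-7 - (-3)·2.416) / (5) = 0.050
Iteration 3:
  x_1 = (12 - (-2)·0.050) / (5) = 2.420
  x_2 = (-7 - (-3)·2.420) / (5) = 0.052
Iteration 4:
  x_1 = (12 - (-2)·0.052) / (5) = 2.421
  x_2 = (-7 - (-3)·2.421) / (5) = 0.053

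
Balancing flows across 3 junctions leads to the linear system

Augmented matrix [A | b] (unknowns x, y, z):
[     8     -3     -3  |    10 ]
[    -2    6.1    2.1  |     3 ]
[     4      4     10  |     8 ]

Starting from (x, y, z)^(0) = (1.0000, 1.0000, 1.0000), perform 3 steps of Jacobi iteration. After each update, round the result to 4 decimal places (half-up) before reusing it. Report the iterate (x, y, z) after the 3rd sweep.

Iteration 1:
  x = (10 - (-3)·1.0000 - (-3)·1.0000) / (8) = 2.0000
  y = (3 - (-2)·1.0000 - (2.1)·1.0000) / (6.1) = 0.4754
  z = (8 - (4)·1.0000 - (4)·1.0000) / (10) = 0.0000
Iteration 2:
  x = (10 - (-3)·0.4754 - (-3)·0.0000) / (8) = 1.4283
  y = (3 - (-2)·2.0000 - (2.1)·0.0000) / (6.1) = 1.1475
  z = (8 - (4)·2.0000 - (4)·0.4754) / (10) = -0.1902
Iteration 3:
  x = (10 - (-3)·1.1475 - (-3)·-0.1902) / (8) = 1.6090
  y = (3 - (-2)·1.4283 - (2.1)·-0.1902) / (6.1) = 1.0256
  z = (8 - (4)·1.4283 - (4)·1.1475) / (10) = -0.2303

(1.6090, 1.0256, -0.2303)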